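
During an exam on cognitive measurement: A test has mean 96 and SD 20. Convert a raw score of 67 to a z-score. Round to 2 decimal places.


z = (X - mu) / sigma
= (67 - 96) / 20
= -29 / 20
= -1.45


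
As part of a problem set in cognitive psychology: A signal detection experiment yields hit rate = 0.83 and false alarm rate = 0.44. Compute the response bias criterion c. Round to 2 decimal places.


c = -0.5 * (z(HR) + z(FAR))
z(0.83) = 0.9542
z(0.44) = -0.151
c = -0.5 * (0.9542 + -0.151)
= -0.5 * 0.8032
= -0.40


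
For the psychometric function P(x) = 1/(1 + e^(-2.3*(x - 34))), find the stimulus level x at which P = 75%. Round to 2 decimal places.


At P = 0.75: 0.75 = 1/(1 + e^(-k*(x-x0)))
Solving: e^(-k*(x-x0)) = 1/3
x = x0 + ln(3)/k
ln(3) = 1.0986
x = 34 + 1.0986/2.3
= 34 + 0.4777
= 34.48


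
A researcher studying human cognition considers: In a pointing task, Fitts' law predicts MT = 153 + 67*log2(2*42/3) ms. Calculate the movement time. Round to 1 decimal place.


MT = 153 + 67 * log2(2*42/3)
2D/W = 28.0
log2(28.0) = 4.8074
MT = 153 + 67 * 4.8074
= 475.1 ms


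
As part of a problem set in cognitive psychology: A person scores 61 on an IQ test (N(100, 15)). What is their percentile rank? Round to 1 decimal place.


z = (IQ - mean) / SD
z = (61 - 100) / 15 = -2.6
Percentile = Phi(-2.6) * 100
Phi(-2.6) = 0.004661
= 0.5


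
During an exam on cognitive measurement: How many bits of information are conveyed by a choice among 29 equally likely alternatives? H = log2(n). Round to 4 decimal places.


H = log2(n)
H = log2(29)
= 4.8580


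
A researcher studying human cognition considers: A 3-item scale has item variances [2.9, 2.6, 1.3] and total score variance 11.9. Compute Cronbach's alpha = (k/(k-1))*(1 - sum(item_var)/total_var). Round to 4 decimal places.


alpha = (k/(k-1)) * (1 - sum(s_i^2)/s_total^2)
sum(item variances) = 6.8
k/(k-1) = 3/2 = 1.5
1 - 6.8/11.9 = 1 - 0.571429 = 0.428571
alpha = 1.5 * 0.428571
= 0.6429


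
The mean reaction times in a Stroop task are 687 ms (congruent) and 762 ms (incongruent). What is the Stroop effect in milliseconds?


Stroop effect = RT(incongruent) - RT(congruent)
= 762 - 687
= 75 ms


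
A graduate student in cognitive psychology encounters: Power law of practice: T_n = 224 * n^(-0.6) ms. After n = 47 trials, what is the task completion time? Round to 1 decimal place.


T_n = 224 * 47^(-0.6)
47^(-0.6) = 0.099252
T_n = 224 * 0.099252
= 22.2 ms


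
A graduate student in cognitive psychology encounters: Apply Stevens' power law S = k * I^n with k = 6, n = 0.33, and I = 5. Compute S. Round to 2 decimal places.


S = 6 * 5^0.33
5^0.33 = 1.7008
S = 6 * 1.7008
= 10.20


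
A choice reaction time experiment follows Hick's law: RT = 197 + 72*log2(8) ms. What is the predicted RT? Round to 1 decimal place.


RT = 197 + 72 * log2(8)
log2(8) = 3.0
RT = 197 + 72 * 3.0
= 197 + 216.0
= 413.0 ms


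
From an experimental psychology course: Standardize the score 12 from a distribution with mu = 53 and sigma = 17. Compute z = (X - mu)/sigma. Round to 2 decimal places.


z = (X - mu) / sigma
= (12 - 53) / 17
= -41 / 17
= -2.41


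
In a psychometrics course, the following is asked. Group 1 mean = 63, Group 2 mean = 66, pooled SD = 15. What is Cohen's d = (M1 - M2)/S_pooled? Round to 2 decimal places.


Cohen's d = (M1 - M2) / S_pooled
= (63 - 66) / 15
= -3 / 15
= -0.20


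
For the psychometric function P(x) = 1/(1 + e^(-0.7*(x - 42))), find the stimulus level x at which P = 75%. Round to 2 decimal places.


At P = 0.75: 0.75 = 1/(1 + e^(-k*(x-x0)))
Solving: e^(-k*(x-x0)) = 1/3
x = x0 + ln(3)/k
ln(3) = 1.0986
x = 42 + 1.0986/0.7
= 42 + 1.5694
= 43.57


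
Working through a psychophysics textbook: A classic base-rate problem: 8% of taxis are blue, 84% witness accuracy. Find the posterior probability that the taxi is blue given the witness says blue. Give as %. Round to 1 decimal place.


P(blue | says blue) = P(says blue | blue)*P(blue) / [P(says blue | blue)*P(blue) + P(says blue | not blue)*P(not blue)]
Numerator = 0.84 * 0.08 = 0.0672
False identification = 0.16 * 0.92 = 0.1472
P = 0.0672 / (0.0672 + 0.1472)
= 0.0672 / 0.2144
As percentage = 31.3


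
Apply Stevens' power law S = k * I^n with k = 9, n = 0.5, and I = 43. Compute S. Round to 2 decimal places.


S = 9 * 43^0.5
43^0.5 = 6.5574
S = 9 * 6.5574
= 59.02


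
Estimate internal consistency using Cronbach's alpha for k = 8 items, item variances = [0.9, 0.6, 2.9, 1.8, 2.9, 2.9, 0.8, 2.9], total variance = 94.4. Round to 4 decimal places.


alpha = (k/(k-1)) * (1 - sum(s_i^2)/s_total^2)
sum(item variances) = 15.7
k/(k-1) = 8/7 = 1.142857
1 - 15.7/94.4 = 1 - 0.166314 = 0.833686
alpha = 1.142857 * 0.833686
= 0.9528


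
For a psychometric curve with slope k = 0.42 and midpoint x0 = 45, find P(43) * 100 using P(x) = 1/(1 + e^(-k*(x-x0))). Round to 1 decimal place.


P(x) = 1/(1 + e^(-0.42*(43 - 45)))
Exponent = -0.42 * -2 = 0.84
e^(0.84) = 2.316367
P = 1/(1 + 2.316367) = 0.301535
Percentage = 30.2


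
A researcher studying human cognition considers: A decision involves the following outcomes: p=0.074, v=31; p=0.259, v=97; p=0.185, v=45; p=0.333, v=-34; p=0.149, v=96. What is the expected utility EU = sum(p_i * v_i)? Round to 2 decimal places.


EU = sum(p_i * v_i)
0.074 * 31 = 2.294
0.259 * 97 = 25.123
0.185 * 45 = 8.325
0.333 * -34 = -11.322
0.149 * 96 = 14.304
EU = 2.294 + 25.123 + 8.325 + -11.322 + 14.304
= 38.72


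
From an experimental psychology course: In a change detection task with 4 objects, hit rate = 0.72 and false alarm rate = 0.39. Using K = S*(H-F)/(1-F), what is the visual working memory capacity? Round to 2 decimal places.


K = S * (H - F) / (1 - F)
H - F = 0.33
1 - F = 0.61
K = 4 * 0.33 / 0.61
= 2.16


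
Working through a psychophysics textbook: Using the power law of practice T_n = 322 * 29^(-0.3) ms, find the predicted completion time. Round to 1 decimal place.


T_n = 322 * 29^(-0.3)
29^(-0.3) = 0.36415
T_n = 322 * 0.36415
= 117.3 ms


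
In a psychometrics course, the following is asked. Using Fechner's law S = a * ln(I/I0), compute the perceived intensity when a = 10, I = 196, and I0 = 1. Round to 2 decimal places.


S = 10 * ln(196/1)
I/I0 = 196.0
ln(196.0) = 5.2781
S = 10 * 5.2781
= 52.78


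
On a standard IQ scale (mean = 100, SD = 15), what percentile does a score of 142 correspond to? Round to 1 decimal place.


z = (IQ - mean) / SD
z = (142 - 100) / 15 = 2.8
Percentile = Phi(2.8) * 100
Phi(2.8) = 0.997445
= 99.7


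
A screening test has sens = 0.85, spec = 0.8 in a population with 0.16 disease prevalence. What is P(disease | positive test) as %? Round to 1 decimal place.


PPV = (sens * prev) / (sens * prev + (1-spec) * (1-prev))
Numerator = 0.85 * 0.16 = 0.136
P(positive and no disease) = (1 - spec) * (1 - prev) = (1 - 0.8) * (1 - 0.16) = 0.168
Denominator = 0.136 + 0.168 = 0.304
PPV = 0.136 / 0.304 = 0.447368
As percentage = 44.7


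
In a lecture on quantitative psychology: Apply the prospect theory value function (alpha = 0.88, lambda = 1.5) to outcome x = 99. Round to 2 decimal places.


Since x = 99 >= 0, use v(x) = x^0.88
99^0.88 = 57.0373
v(99) = 57.04


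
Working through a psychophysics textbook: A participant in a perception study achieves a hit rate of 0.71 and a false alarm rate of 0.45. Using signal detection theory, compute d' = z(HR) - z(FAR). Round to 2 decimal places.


d' = z(HR) - z(FAR)
z(0.71) = 0.5534
z(0.45) = -0.1257
d' = 0.5534 - -0.1257
= 0.68


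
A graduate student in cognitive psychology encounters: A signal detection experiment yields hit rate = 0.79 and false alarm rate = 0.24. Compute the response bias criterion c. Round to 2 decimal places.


c = -0.5 * (z(HR) + z(FAR))
z(0.79) = 0.8064
z(0.24) = -0.7063
c = -0.5 * (0.8064 + -0.7063)
= -0.5 * 0.1001
= -0.05


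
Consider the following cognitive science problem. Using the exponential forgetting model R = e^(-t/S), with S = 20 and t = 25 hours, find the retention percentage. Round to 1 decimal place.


R = e^(-t/S)
-t/S = -25/20 = -1.25
R = e^(-1.25) = 0.286505
Percentage = 0.286505 * 100
= 28.7


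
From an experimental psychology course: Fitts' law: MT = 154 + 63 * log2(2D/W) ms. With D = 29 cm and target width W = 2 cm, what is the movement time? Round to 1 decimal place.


MT = 154 + 63 * log2(2*29/2)
2D/W = 29.0
log2(29.0) = 4.858
MT = 154 + 63 * 4.858
= 460.1 ms


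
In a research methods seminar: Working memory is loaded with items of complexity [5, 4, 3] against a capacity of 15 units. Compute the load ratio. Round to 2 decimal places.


Total complexity = 5 + 4 + 3 = 12
Load = total / capacity = 12 / 15
= 0.80


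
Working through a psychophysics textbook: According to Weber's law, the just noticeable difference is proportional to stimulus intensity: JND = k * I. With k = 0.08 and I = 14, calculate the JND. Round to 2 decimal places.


JND = k * I
JND = 0.08 * 14
= 1.12


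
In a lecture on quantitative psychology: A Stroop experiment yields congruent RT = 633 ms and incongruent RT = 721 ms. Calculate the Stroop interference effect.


Stroop effect = RT(incongruent) - RT(congruent)
= 721 - 633
= 88 ms


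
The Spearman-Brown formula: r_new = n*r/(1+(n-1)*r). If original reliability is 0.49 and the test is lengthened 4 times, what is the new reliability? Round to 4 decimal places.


r_new = n*r / (1 + (n-1)*r)
Numerator = 4 * 0.49 = 1.96
Denominator = 1 + 3 * 0.49 = 2.47
r_new = 1.96 / 2.47
= 0.7935


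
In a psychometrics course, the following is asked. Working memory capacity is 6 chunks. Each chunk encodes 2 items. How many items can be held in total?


Total items = chunks * items_per_chunk
= 6 * 2
= 12


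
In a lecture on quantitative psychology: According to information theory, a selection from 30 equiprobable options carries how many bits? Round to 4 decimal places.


H = log2(n)
H = log2(30)
= 4.9069


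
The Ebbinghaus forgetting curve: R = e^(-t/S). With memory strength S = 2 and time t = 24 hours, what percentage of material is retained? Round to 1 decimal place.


R = e^(-t/S)
-t/S = -24/2 = -12.0
R = e^(-12.0) = 6e-06
Percentage = 6e-06 * 100
= 0.0


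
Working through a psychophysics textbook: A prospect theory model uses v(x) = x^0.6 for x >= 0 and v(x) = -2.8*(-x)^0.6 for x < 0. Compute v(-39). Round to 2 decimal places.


Since x = -39 < 0, use v(x) = -lambda*(-x)^alpha
(-x) = 39
39^0.6 = 9.0082
v(-39) = -2.8 * 9.0082
= -25.22


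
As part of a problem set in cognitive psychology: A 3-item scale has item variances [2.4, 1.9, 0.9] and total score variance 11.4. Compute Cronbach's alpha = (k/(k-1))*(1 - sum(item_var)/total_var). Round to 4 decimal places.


alpha = (k/(k-1)) * (1 - sum(s_i^2)/s_total^2)
sum(item variances) = 5.2
k/(k-1) = 3/2 = 1.5
1 - 5.2/11.4 = 1 - 0.45614 = 0.54386
alpha = 1.5 * 0.54386
= 0.8158


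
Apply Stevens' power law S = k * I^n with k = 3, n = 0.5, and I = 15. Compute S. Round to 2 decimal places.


S = 3 * 15^0.5
15^0.5 = 3.873
S = 3 * 3.873
= 11.62


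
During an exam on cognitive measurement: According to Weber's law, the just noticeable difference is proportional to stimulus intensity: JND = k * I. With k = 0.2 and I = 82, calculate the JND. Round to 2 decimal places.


JND = k * I
JND = 0.2 * 82
= 16.40


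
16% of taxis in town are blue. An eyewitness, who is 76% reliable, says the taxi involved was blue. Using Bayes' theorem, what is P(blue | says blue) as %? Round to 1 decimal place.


P(blue | says blue) = P(says blue | blue)*P(blue) / [P(says blue | blue)*P(blue) + P(says blue | not blue)*P(not blue)]
Numerator = 0.76 * 0.16 = 0.1216
False identification = 0.24 * 0.84 = 0.2016
P = 0.1216 / (0.1216 + 0.2016)
= 0.1216 / 0.3232
As percentage = 37.6


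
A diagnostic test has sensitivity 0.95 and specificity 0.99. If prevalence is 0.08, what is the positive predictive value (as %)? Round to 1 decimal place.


PPV = (sens * prev) / (sens * prev + (1-spec) * (1-prev))
Numerator = 0.95 * 0.08 = 0.076
P(positive and no disease) = (1 - spec) * (1 - prev) = (1 - 0.99) * (1 - 0.08) = 0.0092
Denominator = 0.076 + 0.0092 = 0.0852
PPV = 0.076 / 0.0852 = 0.892019
As percentage = 89.2


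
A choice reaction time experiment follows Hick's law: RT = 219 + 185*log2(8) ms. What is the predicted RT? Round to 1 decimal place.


RT = 219 + 185 * log2(8)
log2(8) = 3.0
RT = 219 + 185 * 3.0
= 219 + 555.0
= 774.0 ms


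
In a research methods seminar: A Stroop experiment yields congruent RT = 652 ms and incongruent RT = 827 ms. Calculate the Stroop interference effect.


Stroop effect = RT(incongruent) - RT(congruent)
= 827 - 652
= 175 ms


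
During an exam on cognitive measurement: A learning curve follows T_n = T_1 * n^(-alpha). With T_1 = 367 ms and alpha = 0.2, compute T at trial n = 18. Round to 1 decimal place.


T_n = 367 * 18^(-0.2)
18^(-0.2) = 0.560978
T_n = 367 * 0.560978
= 205.9 ms


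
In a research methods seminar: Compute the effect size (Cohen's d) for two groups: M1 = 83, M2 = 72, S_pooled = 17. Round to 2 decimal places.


Cohen's d = (M1 - M2) / S_pooled
= (83 - 72) / 17
= 11 / 17
= 0.65


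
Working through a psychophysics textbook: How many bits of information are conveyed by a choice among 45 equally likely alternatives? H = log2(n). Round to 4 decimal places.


H = log2(n)
H = log2(45)
= 5.4919


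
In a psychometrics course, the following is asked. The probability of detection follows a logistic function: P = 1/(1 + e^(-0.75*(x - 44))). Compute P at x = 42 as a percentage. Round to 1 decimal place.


P(x) = 1/(1 + e^(-0.75*(42 - 44)))
Exponent = -0.75 * -2 = 1.5
e^(1.5) = 4.481689
P = 1/(1 + 4.481689) = 0.182426
Percentage = 18.2


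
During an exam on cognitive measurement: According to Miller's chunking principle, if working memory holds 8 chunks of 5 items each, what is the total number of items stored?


Total items = chunks * items_per_chunk
= 8 * 5
= 40


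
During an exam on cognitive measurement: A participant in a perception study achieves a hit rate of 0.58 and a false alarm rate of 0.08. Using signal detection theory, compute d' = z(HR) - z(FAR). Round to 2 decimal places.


d' = z(HR) - z(FAR)
z(0.58) = 0.2019
z(0.08) = -1.4051
d' = 0.2019 - -1.4051
= 1.61


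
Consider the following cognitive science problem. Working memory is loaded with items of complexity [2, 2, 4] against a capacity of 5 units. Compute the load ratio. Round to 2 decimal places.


Total complexity = 2 + 2 + 4 = 8
Load = total / capacity = 8 / 5
= 1.60


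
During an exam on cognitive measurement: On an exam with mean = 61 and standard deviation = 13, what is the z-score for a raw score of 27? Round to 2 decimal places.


z = (X - mu) / sigma
= (27 - 61) / 13
= -34 / 13
= -2.62


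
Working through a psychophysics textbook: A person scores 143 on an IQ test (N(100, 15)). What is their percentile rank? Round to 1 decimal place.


z = (IQ - mean) / SD
z = (143 - 100) / 15 = 2.8667
Percentile = Phi(2.8667) * 100
Phi(2.8667) = 0.997926
= 99.8


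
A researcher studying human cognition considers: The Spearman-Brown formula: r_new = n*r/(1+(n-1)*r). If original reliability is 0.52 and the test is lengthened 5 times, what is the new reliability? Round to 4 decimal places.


r_new = n*r / (1 + (n-1)*r)
Numerator = 5 * 0.52 = 2.6
Denominator = 1 + 4 * 0.52 = 3.08
r_new = 2.6 / 3.08
= 0.8442


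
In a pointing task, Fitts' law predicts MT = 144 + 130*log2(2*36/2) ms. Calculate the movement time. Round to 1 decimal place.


MT = 144 + 130 * log2(2*36/2)
2D/W = 36.0
log2(36.0) = 5.1699
MT = 144 + 130 * 5.1699
= 816.1 ms


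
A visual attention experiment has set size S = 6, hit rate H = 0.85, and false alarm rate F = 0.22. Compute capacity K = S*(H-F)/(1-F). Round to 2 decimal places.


K = S * (H - F) / (1 - F)
H - F = 0.63
1 - F = 0.78
K = 6 * 0.63 / 0.78
= 4.85


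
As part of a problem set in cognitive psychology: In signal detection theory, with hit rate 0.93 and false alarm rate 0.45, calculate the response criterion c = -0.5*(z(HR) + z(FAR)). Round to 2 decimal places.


c = -0.5 * (z(HR) + z(FAR))
z(0.93) = 1.4758
z(0.45) = -0.1257
c = -0.5 * (1.4758 + -0.1257)
= -0.5 * 1.3501
= -0.68


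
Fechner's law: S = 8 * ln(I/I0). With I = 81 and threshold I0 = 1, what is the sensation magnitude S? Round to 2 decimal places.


S = 8 * ln(81/1)
I/I0 = 81.0
ln(81.0) = 4.3944
S = 8 * 4.3944
= 35.16


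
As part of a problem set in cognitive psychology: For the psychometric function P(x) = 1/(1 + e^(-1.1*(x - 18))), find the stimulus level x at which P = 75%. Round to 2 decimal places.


At P = 0.75: 0.75 = 1/(1 + e^(-k*(x-x0)))
Solving: e^(-k*(x-x0)) = 1/3
x = x0 + ln(3)/k
ln(3) = 1.0986
x = 18 + 1.0986/1.1
= 18 + 0.9987
= 19.00


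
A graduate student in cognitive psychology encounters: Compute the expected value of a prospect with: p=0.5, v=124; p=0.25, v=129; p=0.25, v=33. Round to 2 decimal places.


EU = sum(p_i * v_i)
0.5 * 124 = 62.0
0.25 * 129 = 32.25
0.25 * 33 = 8.25
EU = 62.0 + 32.25 + 8.25
= 102.50


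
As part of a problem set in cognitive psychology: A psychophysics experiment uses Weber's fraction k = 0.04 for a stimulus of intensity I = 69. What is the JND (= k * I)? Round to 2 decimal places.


JND = k * I
JND = 0.04 * 69
= 2.76


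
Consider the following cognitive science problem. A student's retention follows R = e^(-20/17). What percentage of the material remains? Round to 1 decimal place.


R = e^(-t/S)
-t/S = -20/17 = -1.176471
R = e^(-1.176471) = 0.308365
Percentage = 0.308365 * 100
= 30.8


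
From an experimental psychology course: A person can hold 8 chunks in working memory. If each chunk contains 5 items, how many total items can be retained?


Total items = chunks * items_per_chunk
= 8 * 5
= 40


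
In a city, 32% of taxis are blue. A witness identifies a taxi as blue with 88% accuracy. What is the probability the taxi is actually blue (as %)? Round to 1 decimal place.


P(blue | says blue) = P(says blue | blue)*P(blue) / [P(says blue | blue)*P(blue) + P(says blue | not blue)*P(not blue)]
Numerator = 0.88 * 0.32 = 0.2816
False identification = 0.12 * 0.68 = 0.0816
P = 0.2816 / (0.2816 + 0.0816)
= 0.2816 / 0.3632
As percentage = 77.5


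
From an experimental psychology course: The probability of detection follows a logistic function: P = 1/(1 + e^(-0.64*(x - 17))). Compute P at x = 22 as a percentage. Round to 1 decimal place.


P(x) = 1/(1 + e^(-0.64*(22 - 17)))
Exponent = -0.64 * 5 = -3.2
e^(-3.2) = 0.040762
P = 1/(1 + 0.040762) = 0.960834
Percentage = 96.1


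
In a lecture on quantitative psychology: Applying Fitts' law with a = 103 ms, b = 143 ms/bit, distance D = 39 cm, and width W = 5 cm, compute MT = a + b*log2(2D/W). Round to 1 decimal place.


MT = 103 + 143 * log2(2*39/5)
2D/W = 15.6
log2(15.6) = 3.9635
MT = 103 + 143 * 3.9635
= 669.8 ms


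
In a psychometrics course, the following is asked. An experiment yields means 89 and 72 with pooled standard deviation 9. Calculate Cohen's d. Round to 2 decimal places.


Cohen's d = (M1 - M2) / S_pooled
= (89 - 72) / 9
= 17 / 9
= 1.89


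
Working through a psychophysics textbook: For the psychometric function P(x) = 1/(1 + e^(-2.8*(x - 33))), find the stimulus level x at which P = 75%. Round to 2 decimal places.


At P = 0.75: 0.75 = 1/(1 + e^(-k*(x-x0)))
Solving: e^(-k*(x-x0)) = 1/3
x = x0 + ln(3)/k
ln(3) = 1.0986
x = 33 + 1.0986/2.8
= 33 + 0.3924
= 33.39


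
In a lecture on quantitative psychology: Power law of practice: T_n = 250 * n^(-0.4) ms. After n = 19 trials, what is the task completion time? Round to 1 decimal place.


T_n = 250 * 19^(-0.4)
19^(-0.4) = 0.307963
T_n = 250 * 0.307963
= 77.0 ms


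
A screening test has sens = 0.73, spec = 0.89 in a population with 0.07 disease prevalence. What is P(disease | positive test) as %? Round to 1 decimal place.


PPV = (sens * prev) / (sens * prev + (1-spec) * (1-prev))
Numerator = 0.73 * 0.07 = 0.0511
P(positive and no disease) = (1 - spec) * (1 - prev) = (1 - 0.89) * (1 - 0.07) = 0.1023
Denominator = 0.0511 + 0.1023 = 0.1534
PPV = 0.0511 / 0.1534 = 0.333116
As percentage = 33.3


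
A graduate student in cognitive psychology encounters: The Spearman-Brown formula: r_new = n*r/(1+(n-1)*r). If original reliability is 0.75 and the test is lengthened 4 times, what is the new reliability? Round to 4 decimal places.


r_new = n*r / (1 + (n-1)*r)
Numerator = 4 * 0.75 = 3.0
Denominator = 1 + 3 * 0.75 = 3.25
r_new = 3.0 / 3.25
= 0.9231


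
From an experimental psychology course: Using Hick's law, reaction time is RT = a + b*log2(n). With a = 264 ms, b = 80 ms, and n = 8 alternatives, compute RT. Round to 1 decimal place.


RT = 264 + 80 * log2(8)
log2(8) = 3.0
RT = 264 + 80 * 3.0
= 264 + 240.0
= 504.0 ms


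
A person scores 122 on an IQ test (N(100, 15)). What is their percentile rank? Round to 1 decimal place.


z = (IQ - mean) / SD
z = (122 - 100) / 15 = 1.4667
Percentile = Phi(1.4667) * 100
Phi(1.4667) = 0.928771
= 92.9


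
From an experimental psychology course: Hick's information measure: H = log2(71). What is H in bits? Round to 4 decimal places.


H = log2(n)
H = log2(71)
= 6.1497


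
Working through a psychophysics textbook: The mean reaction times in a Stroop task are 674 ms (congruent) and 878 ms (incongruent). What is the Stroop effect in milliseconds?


Stroop effect = RT(incongruent) - RT(congruent)
= 878 - 674
= 204 ms


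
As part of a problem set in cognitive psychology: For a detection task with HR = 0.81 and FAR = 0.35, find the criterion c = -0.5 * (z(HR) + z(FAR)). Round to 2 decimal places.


c = -0.5 * (z(HR) + z(FAR))
z(0.81) = 0.8779
z(0.35) = -0.3853
c = -0.5 * (0.8779 + -0.3853)
= -0.5 * 0.4926
= -0.25


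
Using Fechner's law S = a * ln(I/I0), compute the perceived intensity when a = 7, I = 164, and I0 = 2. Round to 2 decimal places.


S = 7 * ln(164/2)
I/I0 = 82.0
ln(82.0) = 4.4067
S = 7 * 4.4067
= 30.85


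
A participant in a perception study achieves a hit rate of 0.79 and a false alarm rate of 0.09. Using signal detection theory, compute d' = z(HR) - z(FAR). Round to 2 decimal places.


d' = z(HR) - z(FAR)
z(0.79) = 0.8064
z(0.09) = -1.3408
d' = 0.8064 - -1.3408
= 2.15


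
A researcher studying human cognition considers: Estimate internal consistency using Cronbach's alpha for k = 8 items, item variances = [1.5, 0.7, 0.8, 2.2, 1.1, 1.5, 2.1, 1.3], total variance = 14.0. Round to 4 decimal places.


alpha = (k/(k-1)) * (1 - sum(s_i^2)/s_total^2)
sum(item variances) = 11.2
k/(k-1) = 8/7 = 1.142857
1 - 11.2/14.0 = 1 - 0.8 = 0.2
alpha = 1.142857 * 0.2
= 0.2286


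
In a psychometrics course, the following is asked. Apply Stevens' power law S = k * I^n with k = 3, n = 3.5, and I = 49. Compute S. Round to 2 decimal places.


S = 3 * 49^3.5
49^3.5 = 823543.0
S = 3 * 823543.0
= 2470629.00


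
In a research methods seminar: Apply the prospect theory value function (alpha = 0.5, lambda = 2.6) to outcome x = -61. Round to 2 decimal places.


Since x = -61 < 0, use v(x) = -lambda*(-x)^alpha
(-x) = 61
61^0.5 = 7.8102
v(-61) = -2.6 * 7.8102
= -20.31


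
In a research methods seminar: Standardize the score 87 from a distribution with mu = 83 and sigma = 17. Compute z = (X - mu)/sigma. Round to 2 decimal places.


z = (X - mu) / sigma
= (87 - 83) / 17
= 4 / 17
= 0.24


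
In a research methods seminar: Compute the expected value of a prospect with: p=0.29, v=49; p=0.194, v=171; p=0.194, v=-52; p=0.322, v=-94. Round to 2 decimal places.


EU = sum(p_i * v_i)
0.29 * 49 = 14.21
0.194 * 171 = 33.174
0.194 * -52 = -10.088
0.322 * -94 = -30.268
EU = 14.21 + 33.174 + -10.088 + -30.268
= 7.03


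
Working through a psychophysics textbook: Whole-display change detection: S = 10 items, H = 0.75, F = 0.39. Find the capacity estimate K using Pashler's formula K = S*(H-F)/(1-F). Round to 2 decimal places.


K = S * (H - F) / (1 - F)
H - F = 0.36
1 - F = 0.61
K = 10 * 0.36 / 0.61
= 5.90


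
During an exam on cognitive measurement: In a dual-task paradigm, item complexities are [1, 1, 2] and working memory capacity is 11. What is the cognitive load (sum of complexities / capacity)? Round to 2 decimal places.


Total complexity = 1 + 1 + 2 = 4
Load = total / capacity = 4 / 11
= 0.36


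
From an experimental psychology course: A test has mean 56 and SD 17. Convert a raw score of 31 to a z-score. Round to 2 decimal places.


z = (X - mu) / sigma
= (31 - 56) / 17
= -25 / 17
= -1.47


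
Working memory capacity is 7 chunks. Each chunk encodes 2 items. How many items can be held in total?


Total items = chunks * items_per_chunk
= 7 * 2
= 14


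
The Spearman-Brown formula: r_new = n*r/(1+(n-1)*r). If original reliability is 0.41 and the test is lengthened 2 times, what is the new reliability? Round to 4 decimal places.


r_new = n*r / (1 + (n-1)*r)
Numerator = 2 * 0.41 = 0.82
Denominator = 1 + 1 * 0.41 = 1.41
r_new = 0.82 / 1.41
= 0.5816


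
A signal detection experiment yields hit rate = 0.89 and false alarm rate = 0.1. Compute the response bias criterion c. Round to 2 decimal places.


c = -0.5 * (z(HR) + z(FAR))
z(0.89) = 1.2265
z(0.1) = -1.2816
c = -0.5 * (1.2265 + -1.2816)
= -0.5 * -0.0551
= 0.03


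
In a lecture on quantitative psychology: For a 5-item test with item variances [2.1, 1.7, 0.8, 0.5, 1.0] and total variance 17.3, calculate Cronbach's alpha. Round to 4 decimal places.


alpha = (k/(k-1)) * (1 - sum(s_i^2)/s_total^2)
sum(item variances) = 6.1
k/(k-1) = 5/4 = 1.25
1 - 6.1/17.3 = 1 - 0.352601 = 0.647399
alpha = 1.25 * 0.647399
= 0.8092


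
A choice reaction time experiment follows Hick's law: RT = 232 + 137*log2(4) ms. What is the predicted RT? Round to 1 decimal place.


RT = 232 + 137 * log2(4)
log2(4) = 2.0
RT = 232 + 137 * 2.0
= 232 + 274.0
= 506.0 ms


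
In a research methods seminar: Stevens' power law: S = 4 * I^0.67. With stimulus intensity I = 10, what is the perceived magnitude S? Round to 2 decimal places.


S = 4 * 10^0.67
10^0.67 = 4.6774
S = 4 * 4.6774
= 18.71


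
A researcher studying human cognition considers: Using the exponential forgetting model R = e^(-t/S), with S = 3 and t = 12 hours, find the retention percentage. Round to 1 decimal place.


R = e^(-t/S)
-t/S = -12/3 = -4.0
R = e^(-4.0) = 0.018316
Percentage = 0.018316 * 100
= 1.8


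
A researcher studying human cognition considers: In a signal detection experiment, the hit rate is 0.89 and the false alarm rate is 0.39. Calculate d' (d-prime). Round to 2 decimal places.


d' = z(HR) - z(FAR)
z(0.89) = 1.2265
z(0.39) = -0.2793
d' = 1.2265 - -0.2793
= 1.51


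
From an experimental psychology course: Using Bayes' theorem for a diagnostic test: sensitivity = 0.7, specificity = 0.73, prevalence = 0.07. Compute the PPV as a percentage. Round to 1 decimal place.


PPV = (sens * prev) / (sens * prev + (1-spec) * (1-prev))
Numerator = 0.7 * 0.07 = 0.049
P(positive and no disease) = (1 - spec) * (1 - prev) = (1 - 0.73) * (1 - 0.07) = 0.2511
Denominator = 0.049 + 0.2511 = 0.3001
PPV = 0.049 / 0.3001 = 0.163279
As percentage = 16.3


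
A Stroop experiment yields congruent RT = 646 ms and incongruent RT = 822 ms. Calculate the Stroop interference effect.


Stroop effect = RT(incongruent) - RT(congruent)
= 822 - 646
= 176 ms


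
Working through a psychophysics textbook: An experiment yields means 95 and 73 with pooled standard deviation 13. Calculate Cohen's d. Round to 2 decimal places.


Cohen's d = (M1 - M2) / S_pooled
= (95 - 73) / 13
= 22 / 13
= 1.69


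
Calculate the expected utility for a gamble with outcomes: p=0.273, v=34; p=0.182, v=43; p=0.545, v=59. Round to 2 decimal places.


EU = sum(p_i * v_i)
0.273 * 34 = 9.282
0.182 * 43 = 7.826
0.545 * 59 = 32.155
EU = 9.282 + 7.826 + 32.155
= 49.26


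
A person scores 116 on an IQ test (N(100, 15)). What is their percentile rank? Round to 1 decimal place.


z = (IQ - mean) / SD
z = (116 - 100) / 15 = 1.0667
Percentile = Phi(1.0667) * 100
Phi(1.0667) = 0.856946
= 85.7


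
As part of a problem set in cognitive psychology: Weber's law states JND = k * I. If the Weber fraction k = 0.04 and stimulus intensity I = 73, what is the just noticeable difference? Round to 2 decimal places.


JND = k * I
JND = 0.04 * 73
= 2.92


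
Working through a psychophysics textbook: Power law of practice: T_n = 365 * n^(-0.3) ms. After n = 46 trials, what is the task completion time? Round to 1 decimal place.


T_n = 365 * 46^(-0.3)
46^(-0.3) = 0.317083
T_n = 365 * 0.317083
= 115.7 ms


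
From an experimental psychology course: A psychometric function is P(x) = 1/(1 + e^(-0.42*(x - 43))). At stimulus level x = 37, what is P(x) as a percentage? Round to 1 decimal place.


P(x) = 1/(1 + e^(-0.42*(37 - 43)))
Exponent = -0.42 * -6 = 2.52
e^(2.52) = 12.428597
P = 1/(1 + 12.428597) = 0.074468
Percentage = 7.4


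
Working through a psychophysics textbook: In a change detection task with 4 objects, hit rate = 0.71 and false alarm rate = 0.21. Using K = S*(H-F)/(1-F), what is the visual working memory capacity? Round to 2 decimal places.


K = S * (H - F) / (1 - F)
H - F = 0.5
1 - F = 0.79
K = 4 * 0.5 / 0.79
= 2.53


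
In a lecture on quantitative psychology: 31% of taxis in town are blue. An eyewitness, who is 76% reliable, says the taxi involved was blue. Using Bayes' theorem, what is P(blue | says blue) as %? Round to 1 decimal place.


P(blue | says blue) = P(says blue | blue)*P(blue) / [P(says blue | blue)*P(blue) + P(says blue | not blue)*P(not blue)]
Numerator = 0.76 * 0.31 = 0.2356
False identification = 0.24 * 0.69 = 0.1656
P = 0.2356 / (0.2356 + 0.1656)
= 0.2356 / 0.4012
As percentage = 58.7


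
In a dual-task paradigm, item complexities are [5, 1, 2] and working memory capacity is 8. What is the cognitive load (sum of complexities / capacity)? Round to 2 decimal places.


Total complexity = 5 + 1 + 2 = 8
Load = total / capacity = 8 / 8
= 1.00


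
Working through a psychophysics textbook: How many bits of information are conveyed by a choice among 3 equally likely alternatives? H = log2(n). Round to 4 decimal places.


H = log2(n)
H = log2(3)
= 1.5850


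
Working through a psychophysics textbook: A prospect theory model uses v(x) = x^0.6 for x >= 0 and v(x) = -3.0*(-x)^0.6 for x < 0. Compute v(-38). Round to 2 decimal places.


Since x = -38 < 0, use v(x) = -lambda*(-x)^alpha
(-x) = 38
38^0.6 = 8.8689
v(-38) = -3.0 * 8.8689
= -26.61


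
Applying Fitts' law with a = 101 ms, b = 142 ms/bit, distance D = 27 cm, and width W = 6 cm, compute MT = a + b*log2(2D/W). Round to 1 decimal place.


MT = 101 + 142 * log2(2*27/6)
2D/W = 9.0
log2(9.0) = 3.1699
MT = 101 + 142 * 3.1699
= 551.1 ms


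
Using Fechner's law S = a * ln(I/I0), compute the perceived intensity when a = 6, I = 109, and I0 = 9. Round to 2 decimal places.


S = 6 * ln(109/9)
I/I0 = 12.111111
ln(12.111111) = 2.4941
S = 6 * 2.4941
= 14.96


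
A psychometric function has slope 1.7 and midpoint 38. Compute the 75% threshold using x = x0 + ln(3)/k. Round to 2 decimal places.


At P = 0.75: 0.75 = 1/(1 + e^(-k*(x-x0)))
Solving: e^(-k*(x-x0)) = 1/3
x = x0 + ln(3)/k
ln(3) = 1.0986
x = 38 + 1.0986/1.7
= 38 + 0.6462
= 38.65


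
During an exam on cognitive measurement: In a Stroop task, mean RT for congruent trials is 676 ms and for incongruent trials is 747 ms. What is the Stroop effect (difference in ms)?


Stroop effect = RT(incongruent) - RT(congruent)
= 747 - 676
= 71 ms


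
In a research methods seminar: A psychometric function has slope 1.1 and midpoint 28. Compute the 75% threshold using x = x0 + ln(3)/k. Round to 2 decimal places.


At P = 0.75: 0.75 = 1/(1 + e^(-k*(x-x0)))
Solving: e^(-k*(x-x0)) = 1/3
x = x0 + ln(3)/k
ln(3) = 1.0986
x = 28 + 1.0986/1.1
= 28 + 0.9987
= 29.00


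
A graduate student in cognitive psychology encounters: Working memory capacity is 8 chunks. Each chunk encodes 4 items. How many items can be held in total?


Total items = chunks * items_per_chunk
= 8 * 4
= 32


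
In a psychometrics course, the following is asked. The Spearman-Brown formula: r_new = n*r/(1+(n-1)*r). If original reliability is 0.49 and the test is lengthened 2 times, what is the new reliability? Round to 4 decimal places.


r_new = n*r / (1 + (n-1)*r)
Numerator = 2 * 0.49 = 0.98
Denominator = 1 + 1 * 0.49 = 1.49
r_new = 0.98 / 1.49
= 0.6577


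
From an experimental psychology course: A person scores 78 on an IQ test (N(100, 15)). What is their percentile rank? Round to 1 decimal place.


z = (IQ - mean) / SD
z = (78 - 100) / 15 = -1.4667
Percentile = Phi(-1.4667) * 100
Phi(-1.4667) = 0.071229
= 7.1


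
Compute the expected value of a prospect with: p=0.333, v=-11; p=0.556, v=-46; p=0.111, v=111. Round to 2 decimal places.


EU = sum(p_i * v_i)
0.333 * -11 = -3.663
0.556 * -46 = -25.576
0.111 * 111 = 12.321
EU = -3.663 + -25.576 + 12.321
= -16.92


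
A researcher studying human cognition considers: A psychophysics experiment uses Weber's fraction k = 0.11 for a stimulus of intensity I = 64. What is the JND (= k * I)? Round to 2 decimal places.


JND = k * I
JND = 0.11 * 64
= 7.04


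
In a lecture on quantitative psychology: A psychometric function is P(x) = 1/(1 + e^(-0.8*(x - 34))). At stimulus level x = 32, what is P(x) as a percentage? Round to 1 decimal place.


P(x) = 1/(1 + e^(-0.8*(32 - 34)))
Exponent = -0.8 * -2 = 1.6
e^(1.6) = 4.953032
P = 1/(1 + 4.953032) = 0.167982
Percentage = 16.8


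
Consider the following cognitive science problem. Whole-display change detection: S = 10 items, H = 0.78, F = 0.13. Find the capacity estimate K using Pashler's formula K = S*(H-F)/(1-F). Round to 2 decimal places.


K = S * (H - F) / (1 - F)
H - F = 0.65
1 - F = 0.87
K = 10 * 0.65 / 0.87
= 7.47


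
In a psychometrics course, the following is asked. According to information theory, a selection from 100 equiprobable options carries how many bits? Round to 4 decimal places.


H = log2(n)
H = log2(100)
= 6.6439


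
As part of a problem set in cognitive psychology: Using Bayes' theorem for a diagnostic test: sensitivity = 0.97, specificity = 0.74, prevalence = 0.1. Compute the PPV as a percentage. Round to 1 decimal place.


PPV = (sens * prev) / (sens * prev + (1-spec) * (1-prev))
Numerator = 0.97 * 0.1 = 0.097
P(positive and no disease) = (1 - spec) * (1 - prev) = (1 - 0.74) * (1 - 0.1) = 0.234
Denominator = 0.097 + 0.234 = 0.331
PPV = 0.097 / 0.331 = 0.293051
As percentage = 29.3


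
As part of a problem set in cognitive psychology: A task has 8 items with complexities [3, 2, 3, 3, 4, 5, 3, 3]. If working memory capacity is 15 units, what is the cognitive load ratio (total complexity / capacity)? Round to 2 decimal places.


Total complexity = 3 + 2 + 3 + 3 + 4 + 5 + 3 + 3 = 26
Load = total / capacity = 26 / 15
= 1.73


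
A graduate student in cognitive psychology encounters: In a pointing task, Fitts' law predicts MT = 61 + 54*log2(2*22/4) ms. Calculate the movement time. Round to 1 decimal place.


MT = 61 + 54 * log2(2*22/4)
2D/W = 11.0
log2(11.0) = 3.4594
MT = 61 + 54 * 3.4594
= 247.8 ms


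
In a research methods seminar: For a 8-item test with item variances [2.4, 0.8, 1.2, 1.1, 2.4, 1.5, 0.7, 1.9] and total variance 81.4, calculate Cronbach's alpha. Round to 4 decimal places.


alpha = (k/(k-1)) * (1 - sum(s_i^2)/s_total^2)
sum(item variances) = 12.0
k/(k-1) = 8/7 = 1.142857
1 - 12.0/81.4 = 1 - 0.14742 = 0.85258
alpha = 1.142857 * 0.85258
= 0.9744


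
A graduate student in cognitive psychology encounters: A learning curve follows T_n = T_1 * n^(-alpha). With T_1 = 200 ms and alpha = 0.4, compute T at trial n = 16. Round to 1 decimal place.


T_n = 200 * 16^(-0.4)
16^(-0.4) = 0.329877
T_n = 200 * 0.329877
= 66.0 ms


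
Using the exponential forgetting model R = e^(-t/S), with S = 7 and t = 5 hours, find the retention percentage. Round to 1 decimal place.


R = e^(-t/S)
-t/S = -5/7 = -0.714286
R = e^(-0.714286) = 0.489542
Percentage = 0.489542 * 100
= 49.0


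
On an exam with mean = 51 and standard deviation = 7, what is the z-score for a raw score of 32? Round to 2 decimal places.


z = (X - mu) / sigma
= (32 - 51) / 7
= -19 / 7
= -2.71


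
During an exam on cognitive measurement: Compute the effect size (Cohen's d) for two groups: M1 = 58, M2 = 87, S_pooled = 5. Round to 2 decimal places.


Cohen's d = (M1 - M2) / S_pooled
= (58 - 87) / 5
= -29 / 5
= -5.80


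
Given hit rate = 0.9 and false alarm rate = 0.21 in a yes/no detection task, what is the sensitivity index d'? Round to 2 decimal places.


d' = z(HR) - z(FAR)
z(0.9) = 1.2816
z(0.21) = -0.8064
d' = 1.2816 - -0.8064
= 2.09


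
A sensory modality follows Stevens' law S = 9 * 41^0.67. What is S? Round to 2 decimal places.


S = 9 * 41^0.67
41^0.67 = 12.0383
S = 9 * 12.0383
= 108.34


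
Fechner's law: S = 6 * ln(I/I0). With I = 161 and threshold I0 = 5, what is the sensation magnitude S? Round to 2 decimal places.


S = 6 * ln(161/5)
I/I0 = 32.2
ln(32.2) = 3.472
S = 6 * 3.472
= 20.83


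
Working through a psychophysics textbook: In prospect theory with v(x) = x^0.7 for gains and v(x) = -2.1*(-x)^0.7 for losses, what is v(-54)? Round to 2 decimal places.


Since x = -54 < 0, use v(x) = -lambda*(-x)^alpha
(-x) = 54
54^0.7 = 16.3183
v(-54) = -2.1 * 16.3183
= -34.27


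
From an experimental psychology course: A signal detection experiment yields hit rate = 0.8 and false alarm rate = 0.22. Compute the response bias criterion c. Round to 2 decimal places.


c = -0.5 * (z(HR) + z(FAR))
z(0.8) = 0.8416
z(0.22) = -0.7722
c = -0.5 * (0.8416 + -0.7722)
= -0.5 * 0.0694
= -0.03


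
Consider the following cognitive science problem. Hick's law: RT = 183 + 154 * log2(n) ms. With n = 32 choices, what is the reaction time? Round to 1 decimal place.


RT = 183 + 154 * log2(32)
log2(32) = 5.0
RT = 183 + 154 * 5.0
= 183 + 770.0
= 953.0 ms


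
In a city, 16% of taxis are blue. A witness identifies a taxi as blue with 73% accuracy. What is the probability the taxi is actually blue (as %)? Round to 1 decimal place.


P(blue | says blue) = P(says blue | blue)*P(blue) / [P(says blue | blue)*P(blue) + P(says blue | not blue)*P(not blue)]
Numerator = 0.73 * 0.16 = 0.1168
False identification = 0.27 * 0.84 = 0.2268
P = 0.1168 / (0.1168 + 0.2268)
= 0.1168 / 0.3436
As percentage = 34.0


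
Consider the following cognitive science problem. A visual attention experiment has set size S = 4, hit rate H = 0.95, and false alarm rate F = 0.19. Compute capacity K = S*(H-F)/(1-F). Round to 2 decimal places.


K = S * (H - F) / (1 - F)
H - F = 0.76
1 - F = 0.81
K = 4 * 0.76 / 0.81
= 3.75


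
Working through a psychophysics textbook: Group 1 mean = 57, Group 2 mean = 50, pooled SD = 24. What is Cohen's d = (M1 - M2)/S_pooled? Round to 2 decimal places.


Cohen's d = (M1 - M2) / S_pooled
= (57 - 50) / 24
= 7 / 24
= 0.29


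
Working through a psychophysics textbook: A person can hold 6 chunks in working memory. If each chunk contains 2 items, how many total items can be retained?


Total items = chunks * items_per_chunk
= 6 * 2
= 12


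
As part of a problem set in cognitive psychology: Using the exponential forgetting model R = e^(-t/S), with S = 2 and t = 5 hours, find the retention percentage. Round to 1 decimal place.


R = e^(-t/S)
-t/S = -5/2 = -2.5
R = e^(-2.5) = 0.082085
Percentage = 0.082085 * 100
= 8.2


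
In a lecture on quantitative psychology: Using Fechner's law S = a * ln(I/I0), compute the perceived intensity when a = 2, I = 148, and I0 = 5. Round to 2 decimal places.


S = 2 * ln(148/5)
I/I0 = 29.6
ln(29.6) = 3.3878
S = 2 * 3.3878
= 6.78
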